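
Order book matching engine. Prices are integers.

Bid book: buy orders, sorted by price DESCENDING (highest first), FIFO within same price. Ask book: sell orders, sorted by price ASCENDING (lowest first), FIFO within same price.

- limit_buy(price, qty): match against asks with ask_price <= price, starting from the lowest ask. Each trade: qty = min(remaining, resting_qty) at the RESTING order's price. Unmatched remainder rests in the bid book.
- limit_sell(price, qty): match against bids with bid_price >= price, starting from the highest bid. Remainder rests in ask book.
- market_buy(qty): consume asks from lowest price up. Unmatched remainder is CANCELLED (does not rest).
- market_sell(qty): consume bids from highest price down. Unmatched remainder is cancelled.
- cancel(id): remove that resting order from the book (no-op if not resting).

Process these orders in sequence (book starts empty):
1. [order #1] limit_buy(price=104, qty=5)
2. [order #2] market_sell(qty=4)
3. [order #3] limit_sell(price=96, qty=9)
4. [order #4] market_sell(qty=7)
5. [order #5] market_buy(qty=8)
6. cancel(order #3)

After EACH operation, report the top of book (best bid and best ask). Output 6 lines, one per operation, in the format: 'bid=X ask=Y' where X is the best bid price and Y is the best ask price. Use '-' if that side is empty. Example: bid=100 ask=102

Answer: bid=104 ask=-
bid=104 ask=-
bid=- ask=96
bid=- ask=96
bid=- ask=-
bid=- ask=-

Derivation:
After op 1 [order #1] limit_buy(price=104, qty=5): fills=none; bids=[#1:5@104] asks=[-]
After op 2 [order #2] market_sell(qty=4): fills=#1x#2:4@104; bids=[#1:1@104] asks=[-]
After op 3 [order #3] limit_sell(price=96, qty=9): fills=#1x#3:1@104; bids=[-] asks=[#3:8@96]
After op 4 [order #4] market_sell(qty=7): fills=none; bids=[-] asks=[#3:8@96]
After op 5 [order #5] market_buy(qty=8): fills=#5x#3:8@96; bids=[-] asks=[-]
After op 6 cancel(order #3): fills=none; bids=[-] asks=[-]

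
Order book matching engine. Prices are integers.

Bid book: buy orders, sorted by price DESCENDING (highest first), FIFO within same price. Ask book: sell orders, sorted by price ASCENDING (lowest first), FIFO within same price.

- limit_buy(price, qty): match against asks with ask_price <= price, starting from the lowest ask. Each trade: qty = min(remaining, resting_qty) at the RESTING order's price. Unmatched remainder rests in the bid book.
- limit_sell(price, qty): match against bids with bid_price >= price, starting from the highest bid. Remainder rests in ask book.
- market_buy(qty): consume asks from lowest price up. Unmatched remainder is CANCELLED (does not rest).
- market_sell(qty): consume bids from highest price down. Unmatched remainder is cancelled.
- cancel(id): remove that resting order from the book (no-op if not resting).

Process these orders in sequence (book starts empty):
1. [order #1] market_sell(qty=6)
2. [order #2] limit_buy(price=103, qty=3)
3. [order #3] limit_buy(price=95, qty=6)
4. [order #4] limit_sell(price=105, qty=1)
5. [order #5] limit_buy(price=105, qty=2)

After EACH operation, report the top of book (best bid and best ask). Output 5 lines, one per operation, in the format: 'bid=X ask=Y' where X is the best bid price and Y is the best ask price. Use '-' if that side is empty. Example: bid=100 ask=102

After op 1 [order #1] market_sell(qty=6): fills=none; bids=[-] asks=[-]
After op 2 [order #2] limit_buy(price=103, qty=3): fills=none; bids=[#2:3@103] asks=[-]
After op 3 [order #3] limit_buy(price=95, qty=6): fills=none; bids=[#2:3@103 #3:6@95] asks=[-]
After op 4 [order #4] limit_sell(price=105, qty=1): fills=none; bids=[#2:3@103 #3:6@95] asks=[#4:1@105]
After op 5 [order #5] limit_buy(price=105, qty=2): fills=#5x#4:1@105; bids=[#5:1@105 #2:3@103 #3:6@95] asks=[-]

Answer: bid=- ask=-
bid=103 ask=-
bid=103 ask=-
bid=103 ask=105
bid=105 ask=-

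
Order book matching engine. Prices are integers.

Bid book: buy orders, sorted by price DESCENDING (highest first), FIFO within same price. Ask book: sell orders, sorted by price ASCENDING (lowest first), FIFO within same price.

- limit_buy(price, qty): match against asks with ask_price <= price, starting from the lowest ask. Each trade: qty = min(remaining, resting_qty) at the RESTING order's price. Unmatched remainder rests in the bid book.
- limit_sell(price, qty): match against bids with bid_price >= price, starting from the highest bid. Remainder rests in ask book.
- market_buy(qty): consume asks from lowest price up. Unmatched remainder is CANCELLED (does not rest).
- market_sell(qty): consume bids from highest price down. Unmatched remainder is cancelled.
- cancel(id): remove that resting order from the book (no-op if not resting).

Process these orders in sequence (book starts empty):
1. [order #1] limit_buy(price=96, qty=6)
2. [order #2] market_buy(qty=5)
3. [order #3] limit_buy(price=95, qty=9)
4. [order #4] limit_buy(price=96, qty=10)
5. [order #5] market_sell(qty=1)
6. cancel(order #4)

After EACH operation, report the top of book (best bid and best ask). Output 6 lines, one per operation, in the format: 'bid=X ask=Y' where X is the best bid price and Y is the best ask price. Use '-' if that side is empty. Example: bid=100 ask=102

After op 1 [order #1] limit_buy(price=96, qty=6): fills=none; bids=[#1:6@96] asks=[-]
After op 2 [order #2] market_buy(qty=5): fills=none; bids=[#1:6@96] asks=[-]
After op 3 [order #3] limit_buy(price=95, qty=9): fills=none; bids=[#1:6@96 #3:9@95] asks=[-]
After op 4 [order #4] limit_buy(price=96, qty=10): fills=none; bids=[#1:6@96 #4:10@96 #3:9@95] asks=[-]
After op 5 [order #5] market_sell(qty=1): fills=#1x#5:1@96; bids=[#1:5@96 #4:10@96 #3:9@95] asks=[-]
After op 6 cancel(order #4): fills=none; bids=[#1:5@96 #3:9@95] asks=[-]

Answer: bid=96 ask=-
bid=96 ask=-
bid=96 ask=-
bid=96 ask=-
bid=96 ask=-
bid=96 ask=-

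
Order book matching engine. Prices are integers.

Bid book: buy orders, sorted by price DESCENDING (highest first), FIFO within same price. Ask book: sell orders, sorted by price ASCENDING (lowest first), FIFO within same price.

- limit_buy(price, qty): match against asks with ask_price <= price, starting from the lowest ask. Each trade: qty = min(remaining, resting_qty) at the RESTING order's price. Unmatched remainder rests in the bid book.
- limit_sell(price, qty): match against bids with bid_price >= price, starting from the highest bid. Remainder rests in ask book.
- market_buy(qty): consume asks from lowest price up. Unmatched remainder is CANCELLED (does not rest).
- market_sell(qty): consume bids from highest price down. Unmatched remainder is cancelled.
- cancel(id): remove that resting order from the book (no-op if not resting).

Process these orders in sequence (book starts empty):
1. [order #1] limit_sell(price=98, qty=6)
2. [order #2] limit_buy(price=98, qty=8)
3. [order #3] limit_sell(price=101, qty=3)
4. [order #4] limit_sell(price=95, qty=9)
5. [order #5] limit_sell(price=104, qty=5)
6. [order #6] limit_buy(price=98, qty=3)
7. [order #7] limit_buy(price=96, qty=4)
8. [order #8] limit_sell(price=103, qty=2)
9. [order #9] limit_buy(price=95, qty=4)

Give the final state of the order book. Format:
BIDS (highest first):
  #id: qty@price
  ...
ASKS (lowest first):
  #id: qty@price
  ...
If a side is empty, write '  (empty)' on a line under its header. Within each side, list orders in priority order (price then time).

After op 1 [order #1] limit_sell(price=98, qty=6): fills=none; bids=[-] asks=[#1:6@98]
After op 2 [order #2] limit_buy(price=98, qty=8): fills=#2x#1:6@98; bids=[#2:2@98] asks=[-]
After op 3 [order #3] limit_sell(price=101, qty=3): fills=none; bids=[#2:2@98] asks=[#3:3@101]
After op 4 [order #4] limit_sell(price=95, qty=9): fills=#2x#4:2@98; bids=[-] asks=[#4:7@95 #3:3@101]
After op 5 [order #5] limit_sell(price=104, qty=5): fills=none; bids=[-] asks=[#4:7@95 #3:3@101 #5:5@104]
After op 6 [order #6] limit_buy(price=98, qty=3): fills=#6x#4:3@95; bids=[-] asks=[#4:4@95 #3:3@101 #5:5@104]
After op 7 [order #7] limit_buy(price=96, qty=4): fills=#7x#4:4@95; bids=[-] asks=[#3:3@101 #5:5@104]
After op 8 [order #8] limit_sell(price=103, qty=2): fills=none; bids=[-] asks=[#3:3@101 #8:2@103 #5:5@104]
After op 9 [order #9] limit_buy(price=95, qty=4): fills=none; bids=[#9:4@95] asks=[#3:3@101 #8:2@103 #5:5@104]

Answer: BIDS (highest first):
  #9: 4@95
ASKS (lowest first):
  #3: 3@101
  #8: 2@103
  #5: 5@104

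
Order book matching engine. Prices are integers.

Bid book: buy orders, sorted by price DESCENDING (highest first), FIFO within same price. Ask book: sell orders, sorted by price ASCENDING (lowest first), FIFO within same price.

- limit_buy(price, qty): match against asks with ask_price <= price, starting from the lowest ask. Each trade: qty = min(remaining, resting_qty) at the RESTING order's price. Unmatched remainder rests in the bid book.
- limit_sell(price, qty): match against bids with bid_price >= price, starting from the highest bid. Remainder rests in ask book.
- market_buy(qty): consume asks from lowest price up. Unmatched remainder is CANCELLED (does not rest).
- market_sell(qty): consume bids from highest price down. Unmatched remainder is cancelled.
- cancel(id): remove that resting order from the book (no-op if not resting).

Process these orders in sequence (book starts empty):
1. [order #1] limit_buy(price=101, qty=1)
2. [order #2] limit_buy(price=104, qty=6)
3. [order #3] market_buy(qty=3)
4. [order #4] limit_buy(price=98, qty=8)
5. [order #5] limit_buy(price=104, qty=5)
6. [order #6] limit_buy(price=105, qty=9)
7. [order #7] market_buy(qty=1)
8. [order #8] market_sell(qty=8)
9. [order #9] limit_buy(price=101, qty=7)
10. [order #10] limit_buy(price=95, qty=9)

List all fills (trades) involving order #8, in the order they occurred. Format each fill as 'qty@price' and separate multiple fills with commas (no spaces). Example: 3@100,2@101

Answer: 8@105

Derivation:
After op 1 [order #1] limit_buy(price=101, qty=1): fills=none; bids=[#1:1@101] asks=[-]
After op 2 [order #2] limit_buy(price=104, qty=6): fills=none; bids=[#2:6@104 #1:1@101] asks=[-]
After op 3 [order #3] market_buy(qty=3): fills=none; bids=[#2:6@104 #1:1@101] asks=[-]
After op 4 [order #4] limit_buy(price=98, qty=8): fills=none; bids=[#2:6@104 #1:1@101 #4:8@98] asks=[-]
After op 5 [order #5] limit_buy(price=104, qty=5): fills=none; bids=[#2:6@104 #5:5@104 #1:1@101 #4:8@98] asks=[-]
After op 6 [order #6] limit_buy(price=105, qty=9): fills=none; bids=[#6:9@105 #2:6@104 #5:5@104 #1:1@101 #4:8@98] asks=[-]
After op 7 [order #7] market_buy(qty=1): fills=none; bids=[#6:9@105 #2:6@104 #5:5@104 #1:1@101 #4:8@98] asks=[-]
After op 8 [order #8] market_sell(qty=8): fills=#6x#8:8@105; bids=[#6:1@105 #2:6@104 #5:5@104 #1:1@101 #4:8@98] asks=[-]
After op 9 [order #9] limit_buy(price=101, qty=7): fills=none; bids=[#6:1@105 #2:6@104 #5:5@104 #1:1@101 #9:7@101 #4:8@98] asks=[-]
After op 10 [order #10] limit_buy(price=95, qty=9): fills=none; bids=[#6:1@105 #2:6@104 #5:5@104 #1:1@101 #9:7@101 #4:8@98 #10:9@95] asks=[-]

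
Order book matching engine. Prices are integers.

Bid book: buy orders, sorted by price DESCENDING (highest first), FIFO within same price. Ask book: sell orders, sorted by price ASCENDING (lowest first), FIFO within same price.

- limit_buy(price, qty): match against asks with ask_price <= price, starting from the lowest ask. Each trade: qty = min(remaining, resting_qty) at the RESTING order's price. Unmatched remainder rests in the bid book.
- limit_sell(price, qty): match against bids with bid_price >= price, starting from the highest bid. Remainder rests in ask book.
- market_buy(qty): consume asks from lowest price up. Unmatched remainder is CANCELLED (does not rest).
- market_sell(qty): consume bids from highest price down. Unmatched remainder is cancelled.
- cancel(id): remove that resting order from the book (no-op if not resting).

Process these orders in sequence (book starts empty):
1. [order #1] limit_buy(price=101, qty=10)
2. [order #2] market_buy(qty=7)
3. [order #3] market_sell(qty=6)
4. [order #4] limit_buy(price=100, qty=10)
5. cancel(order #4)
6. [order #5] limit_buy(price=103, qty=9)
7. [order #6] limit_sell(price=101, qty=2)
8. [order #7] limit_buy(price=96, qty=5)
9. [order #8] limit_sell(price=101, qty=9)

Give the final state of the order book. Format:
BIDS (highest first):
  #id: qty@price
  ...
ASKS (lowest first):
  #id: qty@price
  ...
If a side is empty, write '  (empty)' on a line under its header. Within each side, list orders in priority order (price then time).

After op 1 [order #1] limit_buy(price=101, qty=10): fills=none; bids=[#1:10@101] asks=[-]
After op 2 [order #2] market_buy(qty=7): fills=none; bids=[#1:10@101] asks=[-]
After op 3 [order #3] market_sell(qty=6): fills=#1x#3:6@101; bids=[#1:4@101] asks=[-]
After op 4 [order #4] limit_buy(price=100, qty=10): fills=none; bids=[#1:4@101 #4:10@100] asks=[-]
After op 5 cancel(order #4): fills=none; bids=[#1:4@101] asks=[-]
After op 6 [order #5] limit_buy(price=103, qty=9): fills=none; bids=[#5:9@103 #1:4@101] asks=[-]
After op 7 [order #6] limit_sell(price=101, qty=2): fills=#5x#6:2@103; bids=[#5:7@103 #1:4@101] asks=[-]
After op 8 [order #7] limit_buy(price=96, qty=5): fills=none; bids=[#5:7@103 #1:4@101 #7:5@96] asks=[-]
After op 9 [order #8] limit_sell(price=101, qty=9): fills=#5x#8:7@103 #1x#8:2@101; bids=[#1:2@101 #7:5@96] asks=[-]

Answer: BIDS (highest first):
  #1: 2@101
  #7: 5@96
ASKS (lowest first):
  (empty)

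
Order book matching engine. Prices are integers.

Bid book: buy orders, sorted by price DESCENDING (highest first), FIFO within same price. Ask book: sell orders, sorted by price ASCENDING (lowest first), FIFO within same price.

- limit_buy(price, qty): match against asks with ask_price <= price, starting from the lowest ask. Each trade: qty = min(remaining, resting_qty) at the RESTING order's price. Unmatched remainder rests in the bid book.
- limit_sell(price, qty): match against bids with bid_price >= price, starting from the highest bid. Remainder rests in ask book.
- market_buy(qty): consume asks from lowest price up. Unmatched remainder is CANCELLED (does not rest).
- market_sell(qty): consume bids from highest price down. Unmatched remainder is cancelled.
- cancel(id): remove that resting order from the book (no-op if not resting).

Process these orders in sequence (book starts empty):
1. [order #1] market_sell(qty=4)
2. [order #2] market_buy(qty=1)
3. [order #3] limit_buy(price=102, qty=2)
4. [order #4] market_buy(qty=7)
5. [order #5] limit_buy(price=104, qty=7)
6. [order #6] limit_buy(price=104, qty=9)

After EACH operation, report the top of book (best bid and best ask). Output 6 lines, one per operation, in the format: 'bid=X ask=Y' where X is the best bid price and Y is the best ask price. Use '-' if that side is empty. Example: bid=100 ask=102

After op 1 [order #1] market_sell(qty=4): fills=none; bids=[-] asks=[-]
After op 2 [order #2] market_buy(qty=1): fills=none; bids=[-] asks=[-]
After op 3 [order #3] limit_buy(price=102, qty=2): fills=none; bids=[#3:2@102] asks=[-]
After op 4 [order #4] market_buy(qty=7): fills=none; bids=[#3:2@102] asks=[-]
After op 5 [order #5] limit_buy(price=104, qty=7): fills=none; bids=[#5:7@104 #3:2@102] asks=[-]
After op 6 [order #6] limit_buy(price=104, qty=9): fills=none; bids=[#5:7@104 #6:9@104 #3:2@102] asks=[-]

Answer: bid=- ask=-
bid=- ask=-
bid=102 ask=-
bid=102 ask=-
bid=104 ask=-
bid=104 ask=-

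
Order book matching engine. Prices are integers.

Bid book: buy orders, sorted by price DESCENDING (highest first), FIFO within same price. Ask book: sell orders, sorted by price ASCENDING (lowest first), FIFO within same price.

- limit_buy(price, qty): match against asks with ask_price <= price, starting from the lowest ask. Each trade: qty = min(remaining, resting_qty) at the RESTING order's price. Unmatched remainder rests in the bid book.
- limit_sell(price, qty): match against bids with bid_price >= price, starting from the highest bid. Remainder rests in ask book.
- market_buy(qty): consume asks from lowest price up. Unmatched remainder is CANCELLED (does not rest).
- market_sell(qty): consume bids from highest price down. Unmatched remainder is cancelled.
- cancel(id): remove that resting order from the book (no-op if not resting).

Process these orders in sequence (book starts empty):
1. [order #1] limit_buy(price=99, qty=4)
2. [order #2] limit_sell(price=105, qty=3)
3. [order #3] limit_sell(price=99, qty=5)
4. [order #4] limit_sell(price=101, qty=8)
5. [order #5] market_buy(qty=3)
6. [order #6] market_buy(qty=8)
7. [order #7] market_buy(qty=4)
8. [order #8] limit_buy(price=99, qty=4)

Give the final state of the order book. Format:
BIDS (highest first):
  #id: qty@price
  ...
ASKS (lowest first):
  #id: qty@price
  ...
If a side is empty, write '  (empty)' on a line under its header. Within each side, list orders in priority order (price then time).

After op 1 [order #1] limit_buy(price=99, qty=4): fills=none; bids=[#1:4@99] asks=[-]
After op 2 [order #2] limit_sell(price=105, qty=3): fills=none; bids=[#1:4@99] asks=[#2:3@105]
After op 3 [order #3] limit_sell(price=99, qty=5): fills=#1x#3:4@99; bids=[-] asks=[#3:1@99 #2:3@105]
After op 4 [order #4] limit_sell(price=101, qty=8): fills=none; bids=[-] asks=[#3:1@99 #4:8@101 #2:3@105]
After op 5 [order #5] market_buy(qty=3): fills=#5x#3:1@99 #5x#4:2@101; bids=[-] asks=[#4:6@101 #2:3@105]
After op 6 [order #6] market_buy(qty=8): fills=#6x#4:6@101 #6x#2:2@105; bids=[-] asks=[#2:1@105]
After op 7 [order #7] market_buy(qty=4): fills=#7x#2:1@105; bids=[-] asks=[-]
After op 8 [order #8] limit_buy(price=99, qty=4): fills=none; bids=[#8:4@99] asks=[-]

Answer: BIDS (highest first):
  #8: 4@99
ASKS (lowest first):
  (empty)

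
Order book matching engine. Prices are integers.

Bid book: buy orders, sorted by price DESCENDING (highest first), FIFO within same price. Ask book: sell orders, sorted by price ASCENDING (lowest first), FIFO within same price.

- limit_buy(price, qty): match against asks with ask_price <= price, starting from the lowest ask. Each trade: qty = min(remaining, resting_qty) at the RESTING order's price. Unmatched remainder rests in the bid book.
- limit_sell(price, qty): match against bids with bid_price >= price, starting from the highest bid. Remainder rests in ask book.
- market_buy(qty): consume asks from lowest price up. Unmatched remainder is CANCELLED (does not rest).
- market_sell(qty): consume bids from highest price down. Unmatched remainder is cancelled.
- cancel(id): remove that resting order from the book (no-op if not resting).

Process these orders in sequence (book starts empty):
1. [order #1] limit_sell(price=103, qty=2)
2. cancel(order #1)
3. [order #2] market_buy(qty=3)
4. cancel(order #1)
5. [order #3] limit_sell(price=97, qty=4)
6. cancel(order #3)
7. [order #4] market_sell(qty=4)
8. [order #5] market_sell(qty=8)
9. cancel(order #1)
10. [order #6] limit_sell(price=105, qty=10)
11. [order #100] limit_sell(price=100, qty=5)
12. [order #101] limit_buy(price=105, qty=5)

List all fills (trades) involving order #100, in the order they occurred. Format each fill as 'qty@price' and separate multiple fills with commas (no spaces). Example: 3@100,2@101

After op 1 [order #1] limit_sell(price=103, qty=2): fills=none; bids=[-] asks=[#1:2@103]
After op 2 cancel(order #1): fills=none; bids=[-] asks=[-]
After op 3 [order #2] market_buy(qty=3): fills=none; bids=[-] asks=[-]
After op 4 cancel(order #1): fills=none; bids=[-] asks=[-]
After op 5 [order #3] limit_sell(price=97, qty=4): fills=none; bids=[-] asks=[#3:4@97]
After op 6 cancel(order #3): fills=none; bids=[-] asks=[-]
After op 7 [order #4] market_sell(qty=4): fills=none; bids=[-] asks=[-]
After op 8 [order #5] market_sell(qty=8): fills=none; bids=[-] asks=[-]
After op 9 cancel(order #1): fills=none; bids=[-] asks=[-]
After op 10 [order #6] limit_sell(price=105, qty=10): fills=none; bids=[-] asks=[#6:10@105]
After op 11 [order #100] limit_sell(price=100, qty=5): fills=none; bids=[-] asks=[#100:5@100 #6:10@105]
After op 12 [order #101] limit_buy(price=105, qty=5): fills=#101x#100:5@100; bids=[-] asks=[#6:10@105]

Answer: 5@100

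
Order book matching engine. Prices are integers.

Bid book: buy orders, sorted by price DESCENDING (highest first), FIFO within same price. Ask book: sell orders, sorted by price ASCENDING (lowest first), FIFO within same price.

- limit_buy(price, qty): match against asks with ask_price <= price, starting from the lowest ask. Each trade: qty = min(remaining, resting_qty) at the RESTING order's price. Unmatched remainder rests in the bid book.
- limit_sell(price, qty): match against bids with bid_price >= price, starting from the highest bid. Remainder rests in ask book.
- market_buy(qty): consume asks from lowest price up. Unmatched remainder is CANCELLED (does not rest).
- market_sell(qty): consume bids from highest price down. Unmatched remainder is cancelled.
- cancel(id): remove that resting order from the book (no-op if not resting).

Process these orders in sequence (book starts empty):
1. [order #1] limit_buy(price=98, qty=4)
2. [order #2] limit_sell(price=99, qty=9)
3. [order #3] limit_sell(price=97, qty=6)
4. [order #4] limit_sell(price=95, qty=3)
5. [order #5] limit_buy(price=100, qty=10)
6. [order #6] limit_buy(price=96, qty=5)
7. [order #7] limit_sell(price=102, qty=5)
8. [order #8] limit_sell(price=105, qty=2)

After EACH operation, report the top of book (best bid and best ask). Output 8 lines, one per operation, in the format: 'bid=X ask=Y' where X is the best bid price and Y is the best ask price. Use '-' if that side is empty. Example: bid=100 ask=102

Answer: bid=98 ask=-
bid=98 ask=99
bid=- ask=97
bid=- ask=95
bid=- ask=99
bid=96 ask=99
bid=96 ask=99
bid=96 ask=99

Derivation:
After op 1 [order #1] limit_buy(price=98, qty=4): fills=none; bids=[#1:4@98] asks=[-]
After op 2 [order #2] limit_sell(price=99, qty=9): fills=none; bids=[#1:4@98] asks=[#2:9@99]
After op 3 [order #3] limit_sell(price=97, qty=6): fills=#1x#3:4@98; bids=[-] asks=[#3:2@97 #2:9@99]
After op 4 [order #4] limit_sell(price=95, qty=3): fills=none; bids=[-] asks=[#4:3@95 #3:2@97 #2:9@99]
After op 5 [order #5] limit_buy(price=100, qty=10): fills=#5x#4:3@95 #5x#3:2@97 #5x#2:5@99; bids=[-] asks=[#2:4@99]
After op 6 [order #6] limit_buy(price=96, qty=5): fills=none; bids=[#6:5@96] asks=[#2:4@99]
After op 7 [order #7] limit_sell(price=102, qty=5): fills=none; bids=[#6:5@96] asks=[#2:4@99 #7:5@102]
After op 8 [order #8] limit_sell(price=105, qty=2): fills=none; bids=[#6:5@96] asks=[#2:4@99 #7:5@102 #8:2@105]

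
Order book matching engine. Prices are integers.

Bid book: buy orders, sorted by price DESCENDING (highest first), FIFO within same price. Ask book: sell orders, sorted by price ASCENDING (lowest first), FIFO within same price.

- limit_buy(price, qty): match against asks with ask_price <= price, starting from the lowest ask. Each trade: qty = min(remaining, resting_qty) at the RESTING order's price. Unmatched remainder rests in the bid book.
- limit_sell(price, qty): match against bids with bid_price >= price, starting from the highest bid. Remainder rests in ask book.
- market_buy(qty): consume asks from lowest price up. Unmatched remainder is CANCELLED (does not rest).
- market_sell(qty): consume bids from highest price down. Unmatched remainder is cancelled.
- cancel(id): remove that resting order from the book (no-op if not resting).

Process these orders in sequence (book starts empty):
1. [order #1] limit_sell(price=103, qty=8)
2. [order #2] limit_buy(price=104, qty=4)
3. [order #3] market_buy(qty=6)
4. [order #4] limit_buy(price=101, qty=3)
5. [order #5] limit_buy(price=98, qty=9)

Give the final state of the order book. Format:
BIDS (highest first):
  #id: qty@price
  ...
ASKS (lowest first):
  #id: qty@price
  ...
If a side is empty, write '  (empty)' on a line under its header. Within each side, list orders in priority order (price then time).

After op 1 [order #1] limit_sell(price=103, qty=8): fills=none; bids=[-] asks=[#1:8@103]
After op 2 [order #2] limit_buy(price=104, qty=4): fills=#2x#1:4@103; bids=[-] asks=[#1:4@103]
After op 3 [order #3] market_buy(qty=6): fills=#3x#1:4@103; bids=[-] asks=[-]
After op 4 [order #4] limit_buy(price=101, qty=3): fills=none; bids=[#4:3@101] asks=[-]
After op 5 [order #5] limit_buy(price=98, qty=9): fills=none; bids=[#4:3@101 #5:9@98] asks=[-]

Answer: BIDS (highest first):
  #4: 3@101
  #5: 9@98
ASKS (lowest first):
  (empty)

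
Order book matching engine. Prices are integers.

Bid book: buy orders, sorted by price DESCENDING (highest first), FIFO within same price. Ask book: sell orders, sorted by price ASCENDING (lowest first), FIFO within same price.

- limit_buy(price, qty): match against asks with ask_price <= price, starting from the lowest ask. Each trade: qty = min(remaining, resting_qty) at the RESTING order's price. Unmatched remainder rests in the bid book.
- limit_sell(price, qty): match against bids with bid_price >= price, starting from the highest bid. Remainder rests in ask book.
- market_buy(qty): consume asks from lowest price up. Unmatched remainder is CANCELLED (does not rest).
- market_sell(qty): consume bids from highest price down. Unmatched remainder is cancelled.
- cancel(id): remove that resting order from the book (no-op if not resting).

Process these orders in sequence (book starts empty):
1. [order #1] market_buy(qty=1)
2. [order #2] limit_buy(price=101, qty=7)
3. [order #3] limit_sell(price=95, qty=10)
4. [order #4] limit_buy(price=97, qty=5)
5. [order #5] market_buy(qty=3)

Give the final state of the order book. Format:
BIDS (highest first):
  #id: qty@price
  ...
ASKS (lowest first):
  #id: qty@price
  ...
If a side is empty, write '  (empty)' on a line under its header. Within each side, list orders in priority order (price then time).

After op 1 [order #1] market_buy(qty=1): fills=none; bids=[-] asks=[-]
After op 2 [order #2] limit_buy(price=101, qty=7): fills=none; bids=[#2:7@101] asks=[-]
After op 3 [order #3] limit_sell(price=95, qty=10): fills=#2x#3:7@101; bids=[-] asks=[#3:3@95]
After op 4 [order #4] limit_buy(price=97, qty=5): fills=#4x#3:3@95; bids=[#4:2@97] asks=[-]
After op 5 [order #5] market_buy(qty=3): fills=none; bids=[#4:2@97] asks=[-]

Answer: BIDS (highest first):
  #4: 2@97
ASKS (lowest first):
  (empty)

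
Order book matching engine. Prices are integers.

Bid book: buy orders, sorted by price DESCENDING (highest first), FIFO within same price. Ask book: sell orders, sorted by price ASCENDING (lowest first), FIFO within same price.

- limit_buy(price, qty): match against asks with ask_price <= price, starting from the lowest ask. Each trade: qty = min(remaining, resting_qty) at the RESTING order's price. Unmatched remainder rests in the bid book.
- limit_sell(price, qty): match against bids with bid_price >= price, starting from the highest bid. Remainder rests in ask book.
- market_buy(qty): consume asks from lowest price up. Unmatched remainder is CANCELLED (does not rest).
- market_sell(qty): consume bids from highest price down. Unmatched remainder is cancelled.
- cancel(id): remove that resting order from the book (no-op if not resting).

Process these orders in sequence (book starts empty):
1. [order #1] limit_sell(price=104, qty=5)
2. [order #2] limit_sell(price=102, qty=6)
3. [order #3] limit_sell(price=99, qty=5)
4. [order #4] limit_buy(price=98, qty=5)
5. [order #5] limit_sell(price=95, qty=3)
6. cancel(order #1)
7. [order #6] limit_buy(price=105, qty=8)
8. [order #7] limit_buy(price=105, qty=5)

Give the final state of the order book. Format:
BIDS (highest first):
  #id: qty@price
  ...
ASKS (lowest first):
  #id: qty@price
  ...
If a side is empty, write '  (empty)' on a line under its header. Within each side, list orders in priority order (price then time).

Answer: BIDS (highest first):
  #7: 2@105
  #4: 2@98
ASKS (lowest first):
  (empty)

Derivation:
After op 1 [order #1] limit_sell(price=104, qty=5): fills=none; bids=[-] asks=[#1:5@104]
After op 2 [order #2] limit_sell(price=102, qty=6): fills=none; bids=[-] asks=[#2:6@102 #1:5@104]
After op 3 [order #3] limit_sell(price=99, qty=5): fills=none; bids=[-] asks=[#3:5@99 #2:6@102 #1:5@104]
After op 4 [order #4] limit_buy(price=98, qty=5): fills=none; bids=[#4:5@98] asks=[#3:5@99 #2:6@102 #1:5@104]
After op 5 [order #5] limit_sell(price=95, qty=3): fills=#4x#5:3@98; bids=[#4:2@98] asks=[#3:5@99 #2:6@102 #1:5@104]
After op 6 cancel(order #1): fills=none; bids=[#4:2@98] asks=[#3:5@99 #2:6@102]
After op 7 [order #6] limit_buy(price=105, qty=8): fills=#6x#3:5@99 #6x#2:3@102; bids=[#4:2@98] asks=[#2:3@102]
After op 8 [order #7] limit_buy(price=105, qty=5): fills=#7x#2:3@102; bids=[#7:2@105 #4:2@98] asks=[-]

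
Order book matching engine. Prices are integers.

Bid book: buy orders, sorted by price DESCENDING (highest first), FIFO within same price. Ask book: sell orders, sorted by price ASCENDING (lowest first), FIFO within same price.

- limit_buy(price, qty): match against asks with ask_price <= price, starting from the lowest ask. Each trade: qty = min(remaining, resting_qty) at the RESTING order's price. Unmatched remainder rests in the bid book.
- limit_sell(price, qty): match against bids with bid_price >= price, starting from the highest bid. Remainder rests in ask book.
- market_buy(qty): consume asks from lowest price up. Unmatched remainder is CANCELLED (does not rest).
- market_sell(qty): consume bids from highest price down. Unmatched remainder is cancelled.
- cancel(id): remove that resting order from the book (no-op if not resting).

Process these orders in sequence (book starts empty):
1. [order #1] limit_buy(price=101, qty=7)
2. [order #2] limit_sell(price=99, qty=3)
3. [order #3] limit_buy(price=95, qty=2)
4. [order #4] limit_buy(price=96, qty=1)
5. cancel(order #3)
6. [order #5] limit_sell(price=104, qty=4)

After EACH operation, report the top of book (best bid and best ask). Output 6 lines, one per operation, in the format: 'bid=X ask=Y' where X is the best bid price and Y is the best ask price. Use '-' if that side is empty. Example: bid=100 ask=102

Answer: bid=101 ask=-
bid=101 ask=-
bid=101 ask=-
bid=101 ask=-
bid=101 ask=-
bid=101 ask=104

Derivation:
After op 1 [order #1] limit_buy(price=101, qty=7): fills=none; bids=[#1:7@101] asks=[-]
After op 2 [order #2] limit_sell(price=99, qty=3): fills=#1x#2:3@101; bids=[#1:4@101] asks=[-]
After op 3 [order #3] limit_buy(price=95, qty=2): fills=none; bids=[#1:4@101 #3:2@95] asks=[-]
After op 4 [order #4] limit_buy(price=96, qty=1): fills=none; bids=[#1:4@101 #4:1@96 #3:2@95] asks=[-]
After op 5 cancel(order #3): fills=none; bids=[#1:4@101 #4:1@96] asks=[-]
After op 6 [order #5] limit_sell(price=104, qty=4): fills=none; bids=[#1:4@101 #4:1@96] asks=[#5:4@104]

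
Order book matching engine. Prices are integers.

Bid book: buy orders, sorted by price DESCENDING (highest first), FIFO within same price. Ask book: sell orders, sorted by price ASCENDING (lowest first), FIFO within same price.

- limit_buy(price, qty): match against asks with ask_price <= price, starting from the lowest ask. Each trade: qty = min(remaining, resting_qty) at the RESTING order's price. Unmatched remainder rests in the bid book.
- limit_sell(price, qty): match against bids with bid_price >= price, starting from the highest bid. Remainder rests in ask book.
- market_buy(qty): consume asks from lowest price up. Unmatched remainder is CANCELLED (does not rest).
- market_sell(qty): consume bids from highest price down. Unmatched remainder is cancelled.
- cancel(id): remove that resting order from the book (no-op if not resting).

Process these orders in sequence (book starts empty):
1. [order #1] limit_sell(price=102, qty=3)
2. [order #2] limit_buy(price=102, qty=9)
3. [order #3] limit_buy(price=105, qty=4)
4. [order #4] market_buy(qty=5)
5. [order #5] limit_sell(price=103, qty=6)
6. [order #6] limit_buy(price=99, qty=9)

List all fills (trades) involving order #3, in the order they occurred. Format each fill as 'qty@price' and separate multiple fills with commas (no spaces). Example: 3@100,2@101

Answer: 4@105

Derivation:
After op 1 [order #1] limit_sell(price=102, qty=3): fills=none; bids=[-] asks=[#1:3@102]
After op 2 [order #2] limit_buy(price=102, qty=9): fills=#2x#1:3@102; bids=[#2:6@102] asks=[-]
After op 3 [order #3] limit_buy(price=105, qty=4): fills=none; bids=[#3:4@105 #2:6@102] asks=[-]
After op 4 [order #4] market_buy(qty=5): fills=none; bids=[#3:4@105 #2:6@102] asks=[-]
After op 5 [order #5] limit_sell(price=103, qty=6): fills=#3x#5:4@105; bids=[#2:6@102] asks=[#5:2@103]
After op 6 [order #6] limit_buy(price=99, qty=9): fills=none; bids=[#2:6@102 #6:9@99] asks=[#5:2@103]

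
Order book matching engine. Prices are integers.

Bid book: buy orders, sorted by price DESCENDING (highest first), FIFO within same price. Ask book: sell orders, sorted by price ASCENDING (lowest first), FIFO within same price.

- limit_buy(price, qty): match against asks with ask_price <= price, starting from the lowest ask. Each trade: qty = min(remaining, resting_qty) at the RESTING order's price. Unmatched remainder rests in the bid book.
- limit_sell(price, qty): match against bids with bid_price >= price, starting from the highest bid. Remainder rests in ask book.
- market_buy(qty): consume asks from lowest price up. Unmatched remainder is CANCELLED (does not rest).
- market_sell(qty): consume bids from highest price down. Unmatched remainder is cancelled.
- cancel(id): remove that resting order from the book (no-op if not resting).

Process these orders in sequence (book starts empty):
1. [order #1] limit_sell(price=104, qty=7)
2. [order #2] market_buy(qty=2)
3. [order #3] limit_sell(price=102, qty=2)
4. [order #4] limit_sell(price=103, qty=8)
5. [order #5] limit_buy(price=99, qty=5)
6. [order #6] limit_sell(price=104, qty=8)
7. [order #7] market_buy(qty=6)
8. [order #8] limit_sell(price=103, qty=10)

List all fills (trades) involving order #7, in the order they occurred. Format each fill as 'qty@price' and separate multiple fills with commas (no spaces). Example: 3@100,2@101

After op 1 [order #1] limit_sell(price=104, qty=7): fills=none; bids=[-] asks=[#1:7@104]
After op 2 [order #2] market_buy(qty=2): fills=#2x#1:2@104; bids=[-] asks=[#1:5@104]
After op 3 [order #3] limit_sell(price=102, qty=2): fills=none; bids=[-] asks=[#3:2@102 #1:5@104]
After op 4 [order #4] limit_sell(price=103, qty=8): fills=none; bids=[-] asks=[#3:2@102 #4:8@103 #1:5@104]
After op 5 [order #5] limit_buy(price=99, qty=5): fills=none; bids=[#5:5@99] asks=[#3:2@102 #4:8@103 #1:5@104]
After op 6 [order #6] limit_sell(price=104, qty=8): fills=none; bids=[#5:5@99] asks=[#3:2@102 #4:8@103 #1:5@104 #6:8@104]
After op 7 [order #7] market_buy(qty=6): fills=#7x#3:2@102 #7x#4:4@103; bids=[#5:5@99] asks=[#4:4@103 #1:5@104 #6:8@104]
After op 8 [order #8] limit_sell(price=103, qty=10): fills=none; bids=[#5:5@99] asks=[#4:4@103 #8:10@103 #1:5@104 #6:8@104]

Answer: 2@102,4@103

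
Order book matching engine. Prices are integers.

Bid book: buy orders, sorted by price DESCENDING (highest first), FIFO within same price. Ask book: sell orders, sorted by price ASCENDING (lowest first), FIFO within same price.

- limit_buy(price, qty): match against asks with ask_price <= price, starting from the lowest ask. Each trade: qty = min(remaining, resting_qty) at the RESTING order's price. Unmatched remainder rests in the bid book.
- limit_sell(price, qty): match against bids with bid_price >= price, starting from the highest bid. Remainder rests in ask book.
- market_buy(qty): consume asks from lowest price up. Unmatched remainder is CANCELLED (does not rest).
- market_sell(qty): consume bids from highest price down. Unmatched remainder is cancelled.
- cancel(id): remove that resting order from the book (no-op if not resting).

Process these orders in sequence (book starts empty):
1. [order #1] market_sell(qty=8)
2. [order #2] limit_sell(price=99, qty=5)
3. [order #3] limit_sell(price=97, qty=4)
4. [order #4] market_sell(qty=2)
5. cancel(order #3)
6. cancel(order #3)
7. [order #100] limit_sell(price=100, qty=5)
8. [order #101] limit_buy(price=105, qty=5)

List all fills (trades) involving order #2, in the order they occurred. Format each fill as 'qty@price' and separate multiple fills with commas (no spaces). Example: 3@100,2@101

After op 1 [order #1] market_sell(qty=8): fills=none; bids=[-] asks=[-]
After op 2 [order #2] limit_sell(price=99, qty=5): fills=none; bids=[-] asks=[#2:5@99]
After op 3 [order #3] limit_sell(price=97, qty=4): fills=none; bids=[-] asks=[#3:4@97 #2:5@99]
After op 4 [order #4] market_sell(qty=2): fills=none; bids=[-] asks=[#3:4@97 #2:5@99]
After op 5 cancel(order #3): fills=none; bids=[-] asks=[#2:5@99]
After op 6 cancel(order #3): fills=none; bids=[-] asks=[#2:5@99]
After op 7 [order #100] limit_sell(price=100, qty=5): fills=none; bids=[-] asks=[#2:5@99 #100:5@100]
After op 8 [order #101] limit_buy(price=105, qty=5): fills=#101x#2:5@99; bids=[-] asks=[#100:5@100]

Answer: 5@99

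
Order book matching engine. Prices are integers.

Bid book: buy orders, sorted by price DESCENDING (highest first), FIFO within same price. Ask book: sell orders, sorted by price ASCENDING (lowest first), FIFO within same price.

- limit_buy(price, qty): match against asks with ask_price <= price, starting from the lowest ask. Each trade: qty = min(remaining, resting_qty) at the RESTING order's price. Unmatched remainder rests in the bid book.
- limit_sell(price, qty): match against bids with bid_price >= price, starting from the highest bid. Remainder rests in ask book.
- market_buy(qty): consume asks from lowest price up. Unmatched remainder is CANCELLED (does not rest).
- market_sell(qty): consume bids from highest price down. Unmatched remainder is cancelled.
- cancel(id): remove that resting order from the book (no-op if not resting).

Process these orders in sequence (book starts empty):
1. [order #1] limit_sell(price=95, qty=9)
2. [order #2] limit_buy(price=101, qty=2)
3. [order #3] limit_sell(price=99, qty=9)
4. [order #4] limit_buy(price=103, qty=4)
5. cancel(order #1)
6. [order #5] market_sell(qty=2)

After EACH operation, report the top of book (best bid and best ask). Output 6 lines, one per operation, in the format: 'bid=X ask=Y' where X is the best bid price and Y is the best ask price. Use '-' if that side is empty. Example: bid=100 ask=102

Answer: bid=- ask=95
bid=- ask=95
bid=- ask=95
bid=- ask=95
bid=- ask=99
bid=- ask=99

Derivation:
After op 1 [order #1] limit_sell(price=95, qty=9): fills=none; bids=[-] asks=[#1:9@95]
After op 2 [order #2] limit_buy(price=101, qty=2): fills=#2x#1:2@95; bids=[-] asks=[#1:7@95]
After op 3 [order #3] limit_sell(price=99, qty=9): fills=none; bids=[-] asks=[#1:7@95 #3:9@99]
After op 4 [order #4] limit_buy(price=103, qty=4): fills=#4x#1:4@95; bids=[-] asks=[#1:3@95 #3:9@99]
After op 5 cancel(order #1): fills=none; bids=[-] asks=[#3:9@99]
After op 6 [order #5] market_sell(qty=2): fills=none; bids=[-] asks=[#3:9@99]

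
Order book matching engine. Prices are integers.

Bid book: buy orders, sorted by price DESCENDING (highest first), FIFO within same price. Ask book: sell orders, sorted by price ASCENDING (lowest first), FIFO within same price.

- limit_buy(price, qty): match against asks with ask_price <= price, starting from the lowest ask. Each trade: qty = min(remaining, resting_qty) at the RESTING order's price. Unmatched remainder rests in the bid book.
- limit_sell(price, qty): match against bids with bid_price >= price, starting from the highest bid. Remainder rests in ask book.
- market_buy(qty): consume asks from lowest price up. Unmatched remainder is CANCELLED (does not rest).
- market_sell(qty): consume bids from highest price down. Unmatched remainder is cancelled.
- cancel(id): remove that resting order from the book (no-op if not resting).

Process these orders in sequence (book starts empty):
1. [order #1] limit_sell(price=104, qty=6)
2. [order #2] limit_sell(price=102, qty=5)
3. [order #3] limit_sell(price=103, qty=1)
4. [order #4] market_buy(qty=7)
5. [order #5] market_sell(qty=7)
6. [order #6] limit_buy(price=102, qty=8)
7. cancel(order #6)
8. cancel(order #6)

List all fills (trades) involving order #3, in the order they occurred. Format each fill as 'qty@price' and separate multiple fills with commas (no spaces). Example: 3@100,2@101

After op 1 [order #1] limit_sell(price=104, qty=6): fills=none; bids=[-] asks=[#1:6@104]
After op 2 [order #2] limit_sell(price=102, qty=5): fills=none; bids=[-] asks=[#2:5@102 #1:6@104]
After op 3 [order #3] limit_sell(price=103, qty=1): fills=none; bids=[-] asks=[#2:5@102 #3:1@103 #1:6@104]
After op 4 [order #4] market_buy(qty=7): fills=#4x#2:5@102 #4x#3:1@103 #4x#1:1@104; bids=[-] asks=[#1:5@104]
After op 5 [order #5] market_sell(qty=7): fills=none; bids=[-] asks=[#1:5@104]
After op 6 [order #6] limit_buy(price=102, qty=8): fills=none; bids=[#6:8@102] asks=[#1:5@104]
After op 7 cancel(order #6): fills=none; bids=[-] asks=[#1:5@104]
After op 8 cancel(order #6): fills=none; bids=[-] asks=[#1:5@104]

Answer: 1@103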